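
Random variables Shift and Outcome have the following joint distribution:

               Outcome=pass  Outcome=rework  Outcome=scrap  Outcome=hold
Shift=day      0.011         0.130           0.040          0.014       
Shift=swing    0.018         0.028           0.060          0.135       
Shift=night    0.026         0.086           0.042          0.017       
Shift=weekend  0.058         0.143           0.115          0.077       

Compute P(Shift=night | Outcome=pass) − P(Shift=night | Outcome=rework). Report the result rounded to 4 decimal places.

0.0079

P(Outcome=pass) = 0.011 + 0.018 + 0.026 + 0.058 = 0.113; P(Shift=night | Outcome=pass) = 0.026/0.113 = 0.23009.
P(Outcome=rework) = 0.130 + 0.028 + 0.086 + 0.143 = 0.387; P(Shift=night | Outcome=rework) = 0.086/0.387 = 0.22222.
Difference = 0.0079.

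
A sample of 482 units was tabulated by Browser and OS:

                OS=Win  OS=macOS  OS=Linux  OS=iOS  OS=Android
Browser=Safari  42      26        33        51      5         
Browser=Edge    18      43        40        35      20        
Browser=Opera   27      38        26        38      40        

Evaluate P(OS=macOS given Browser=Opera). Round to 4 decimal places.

Total with Browser=Opera: 27 + 38 + 26 + 38 + 40 = 169.
P(OS=macOS | Browser=Opera) = 38/169 = 0.2249.

0.2249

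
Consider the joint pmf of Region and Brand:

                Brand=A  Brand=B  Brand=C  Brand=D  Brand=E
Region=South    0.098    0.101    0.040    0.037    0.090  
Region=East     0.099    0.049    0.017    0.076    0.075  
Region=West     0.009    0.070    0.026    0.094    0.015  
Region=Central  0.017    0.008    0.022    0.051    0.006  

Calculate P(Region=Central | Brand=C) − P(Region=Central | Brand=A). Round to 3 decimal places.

0.133

P(Brand=C) = 0.040 + 0.017 + 0.026 + 0.022 = 0.105; P(Region=Central | Brand=C) = 0.022/0.105 = 0.2095.
P(Brand=A) = 0.098 + 0.099 + 0.009 + 0.017 = 0.223; P(Region=Central | Brand=A) = 0.017/0.223 = 0.0762.
Difference = 0.133.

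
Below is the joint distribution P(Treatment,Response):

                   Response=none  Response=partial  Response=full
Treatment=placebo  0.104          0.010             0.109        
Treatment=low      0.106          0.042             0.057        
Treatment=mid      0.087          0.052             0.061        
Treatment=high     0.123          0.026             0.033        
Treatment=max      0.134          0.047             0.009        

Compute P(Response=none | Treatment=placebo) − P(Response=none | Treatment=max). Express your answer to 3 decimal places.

P(Treatment=placebo) = 0.104 + 0.010 + 0.109 = 0.223; P(Response=none | Treatment=placebo) = 0.104/0.223 = 0.4664.
P(Treatment=max) = 0.134 + 0.047 + 0.009 = 0.190; P(Response=none | Treatment=max) = 0.134/0.190 = 0.7053.
Difference = -0.239.

-0.239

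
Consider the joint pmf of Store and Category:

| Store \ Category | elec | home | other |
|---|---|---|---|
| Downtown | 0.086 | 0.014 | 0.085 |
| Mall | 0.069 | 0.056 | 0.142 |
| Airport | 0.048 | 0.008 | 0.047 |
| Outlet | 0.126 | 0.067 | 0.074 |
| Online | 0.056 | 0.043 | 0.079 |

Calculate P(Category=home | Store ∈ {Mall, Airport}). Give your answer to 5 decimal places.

0.17297

P(Store=Mall) = 0.069 + 0.056 + 0.142 = 0.267.
P(Store=Airport) = 0.048 + 0.008 + 0.047 = 0.103.
P(Store ∈ {Mall, Airport}) = 0.267 + 0.103 = 0.370; P(Category=home, Store ∈ {Mall, Airport}) = 0.056 + 0.008 = 0.064.
P(Category=home | Store ∈ {Mall, Airport}) = 0.064/0.370 = 0.17297.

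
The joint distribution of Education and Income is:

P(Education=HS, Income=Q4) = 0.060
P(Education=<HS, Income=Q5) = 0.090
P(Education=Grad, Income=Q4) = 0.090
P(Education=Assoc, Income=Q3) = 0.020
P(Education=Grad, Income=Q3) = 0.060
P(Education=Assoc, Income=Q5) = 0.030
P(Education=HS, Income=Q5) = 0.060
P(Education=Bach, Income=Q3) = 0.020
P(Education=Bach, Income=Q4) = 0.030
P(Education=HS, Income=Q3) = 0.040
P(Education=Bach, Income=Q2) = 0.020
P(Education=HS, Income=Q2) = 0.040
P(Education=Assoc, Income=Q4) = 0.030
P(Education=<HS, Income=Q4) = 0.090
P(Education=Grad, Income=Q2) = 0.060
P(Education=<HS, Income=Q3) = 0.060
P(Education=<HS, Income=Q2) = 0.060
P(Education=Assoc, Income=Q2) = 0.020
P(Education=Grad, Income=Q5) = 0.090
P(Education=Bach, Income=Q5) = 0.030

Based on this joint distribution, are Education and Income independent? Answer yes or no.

Every cell satisfies P(Education,Income) = P(Education)·P(Income). For instance P(Education=Assoc) = 0.100, P(Income=Q5) = 0.300, and 0.100×0.300 = 0.030 matches the joint entry. So Education and Income are independent.

yes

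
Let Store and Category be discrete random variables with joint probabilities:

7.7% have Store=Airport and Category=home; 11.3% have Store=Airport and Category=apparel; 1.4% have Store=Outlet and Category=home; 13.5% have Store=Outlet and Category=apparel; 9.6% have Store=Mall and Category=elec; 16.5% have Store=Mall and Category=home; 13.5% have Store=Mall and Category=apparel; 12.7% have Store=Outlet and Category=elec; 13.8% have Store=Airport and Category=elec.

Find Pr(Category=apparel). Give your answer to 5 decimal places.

P(Category=apparel) = 0.135 + 0.113 + 0.135 = 0.383.

0.38300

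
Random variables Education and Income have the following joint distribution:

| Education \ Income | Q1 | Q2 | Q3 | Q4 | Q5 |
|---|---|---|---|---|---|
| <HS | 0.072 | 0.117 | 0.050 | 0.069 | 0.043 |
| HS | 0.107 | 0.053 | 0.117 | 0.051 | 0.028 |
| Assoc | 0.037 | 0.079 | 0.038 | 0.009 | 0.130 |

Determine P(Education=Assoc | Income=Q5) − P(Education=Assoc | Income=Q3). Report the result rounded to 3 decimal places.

P(Income=Q5) = 0.043 + 0.028 + 0.130 = 0.201; P(Education=Assoc | Income=Q5) = 0.130/0.201 = 0.6468.
P(Income=Q3) = 0.050 + 0.117 + 0.038 = 0.205; P(Education=Assoc | Income=Q3) = 0.038/0.205 = 0.1854.
Difference = 0.461.

0.461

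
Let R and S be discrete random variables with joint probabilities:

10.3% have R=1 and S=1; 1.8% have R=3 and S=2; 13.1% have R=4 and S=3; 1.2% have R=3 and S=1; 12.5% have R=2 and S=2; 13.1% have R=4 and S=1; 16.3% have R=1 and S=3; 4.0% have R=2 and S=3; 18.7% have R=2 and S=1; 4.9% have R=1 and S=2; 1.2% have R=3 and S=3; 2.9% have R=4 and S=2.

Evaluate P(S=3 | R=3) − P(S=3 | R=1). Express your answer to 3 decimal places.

-0.232

P(R=3) = 0.012 + 0.018 + 0.012 = 0.042; P(S=3 | R=3) = 0.012/0.042 = 0.2857.
P(R=1) = 0.103 + 0.049 + 0.163 = 0.315; P(S=3 | R=1) = 0.163/0.315 = 0.5175.
Difference = -0.232.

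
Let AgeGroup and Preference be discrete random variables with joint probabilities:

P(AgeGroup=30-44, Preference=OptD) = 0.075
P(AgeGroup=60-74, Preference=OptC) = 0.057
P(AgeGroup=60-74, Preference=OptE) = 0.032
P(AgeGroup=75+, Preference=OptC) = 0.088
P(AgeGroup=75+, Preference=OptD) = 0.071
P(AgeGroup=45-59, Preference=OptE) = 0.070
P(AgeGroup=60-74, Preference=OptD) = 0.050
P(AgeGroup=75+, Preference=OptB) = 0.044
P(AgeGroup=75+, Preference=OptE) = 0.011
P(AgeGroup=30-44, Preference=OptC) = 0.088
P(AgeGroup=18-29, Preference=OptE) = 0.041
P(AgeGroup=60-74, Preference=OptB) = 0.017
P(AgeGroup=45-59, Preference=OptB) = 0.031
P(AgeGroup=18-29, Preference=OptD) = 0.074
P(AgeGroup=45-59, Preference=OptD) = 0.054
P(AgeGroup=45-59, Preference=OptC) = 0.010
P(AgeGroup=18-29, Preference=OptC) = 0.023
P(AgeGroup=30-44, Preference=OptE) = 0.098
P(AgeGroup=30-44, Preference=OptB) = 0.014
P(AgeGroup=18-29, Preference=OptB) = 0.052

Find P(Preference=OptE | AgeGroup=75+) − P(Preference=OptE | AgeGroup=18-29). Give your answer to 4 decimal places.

P(AgeGroup=75+) = 0.044 + 0.088 + 0.071 + 0.011 = 0.214; P(Preference=OptE | AgeGroup=75+) = 0.011/0.214 = 0.05140.
P(AgeGroup=18-29) = 0.052 + 0.023 + 0.074 + 0.041 = 0.190; P(Preference=OptE | AgeGroup=18-29) = 0.041/0.190 = 0.21579.
Difference = -0.1644.

-0.1644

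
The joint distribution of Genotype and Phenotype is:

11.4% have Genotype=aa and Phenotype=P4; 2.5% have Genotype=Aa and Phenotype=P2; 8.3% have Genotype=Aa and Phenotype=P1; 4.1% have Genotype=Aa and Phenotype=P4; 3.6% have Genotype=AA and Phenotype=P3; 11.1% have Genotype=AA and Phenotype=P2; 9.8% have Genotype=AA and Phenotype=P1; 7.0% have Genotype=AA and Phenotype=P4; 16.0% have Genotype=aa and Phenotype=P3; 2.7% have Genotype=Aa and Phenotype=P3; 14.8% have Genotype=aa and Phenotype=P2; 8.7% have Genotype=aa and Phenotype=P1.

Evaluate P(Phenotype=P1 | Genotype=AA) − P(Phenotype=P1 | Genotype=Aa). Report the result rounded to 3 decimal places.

-0.160

P(Genotype=AA) = 0.098 + 0.111 + 0.036 + 0.070 = 0.315; P(Phenotype=P1 | Genotype=AA) = 0.098/0.315 = 0.3111.
P(Genotype=Aa) = 0.083 + 0.025 + 0.027 + 0.041 = 0.176; P(Phenotype=P1 | Genotype=Aa) = 0.083/0.176 = 0.4716.
Difference = -0.160.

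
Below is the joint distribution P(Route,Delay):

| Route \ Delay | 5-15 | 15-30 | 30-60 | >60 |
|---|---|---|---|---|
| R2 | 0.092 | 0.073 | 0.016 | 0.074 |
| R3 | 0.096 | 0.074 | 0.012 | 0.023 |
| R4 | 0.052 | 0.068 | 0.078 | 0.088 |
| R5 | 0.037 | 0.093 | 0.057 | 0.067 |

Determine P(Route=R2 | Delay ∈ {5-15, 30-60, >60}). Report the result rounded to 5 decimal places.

P(Delay=5-15) = 0.092 + 0.096 + 0.052 + 0.037 = 0.277.
P(Delay=30-60) = 0.016 + 0.012 + 0.078 + 0.057 = 0.163.
P(Delay=>60) = 0.074 + 0.023 + 0.088 + 0.067 = 0.252.
P(Delay ∈ {5-15, 30-60, >60}) = 0.277 + 0.163 + 0.252 = 0.692; P(Route=R2, Delay ∈ {5-15, 30-60, >60}) = 0.092 + 0.016 + 0.074 = 0.182.
P(Route=R2 | Delay ∈ {5-15, 30-60, >60}) = 0.182/0.692 = 0.26301.

0.26301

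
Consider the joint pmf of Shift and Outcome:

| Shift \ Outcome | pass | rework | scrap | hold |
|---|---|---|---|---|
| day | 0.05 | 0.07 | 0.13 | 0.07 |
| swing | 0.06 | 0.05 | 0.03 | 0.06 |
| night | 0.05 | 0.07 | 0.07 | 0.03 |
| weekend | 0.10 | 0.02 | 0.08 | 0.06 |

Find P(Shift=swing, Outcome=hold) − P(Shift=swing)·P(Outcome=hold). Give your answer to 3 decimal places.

P(Shift=swing) = 0.06 + 0.05 + 0.03 + 0.06 = 0.20.
P(Outcome=hold) = 0.07 + 0.06 + 0.03 + 0.06 = 0.22.
P(Shift=swing, Outcome=hold) − P(Shift=swing)P(Outcome=hold) = 0.06 − 0.20×0.22 = 0.016.

0.016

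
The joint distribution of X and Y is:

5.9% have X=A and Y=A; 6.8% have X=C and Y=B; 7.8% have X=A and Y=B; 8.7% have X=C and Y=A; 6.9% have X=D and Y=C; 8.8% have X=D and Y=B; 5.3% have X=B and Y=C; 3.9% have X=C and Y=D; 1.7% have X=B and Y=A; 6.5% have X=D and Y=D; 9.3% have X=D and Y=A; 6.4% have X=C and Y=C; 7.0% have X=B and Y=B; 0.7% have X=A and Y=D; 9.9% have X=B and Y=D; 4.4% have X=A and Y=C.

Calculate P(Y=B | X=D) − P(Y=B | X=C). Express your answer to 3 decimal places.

0.016

P(X=D) = 0.093 + 0.088 + 0.069 + 0.065 = 0.315; P(Y=B | X=D) = 0.088/0.315 = 0.2794.
P(X=C) = 0.087 + 0.068 + 0.064 + 0.039 = 0.258; P(Y=B | X=C) = 0.068/0.258 = 0.2636.
Difference = 0.016.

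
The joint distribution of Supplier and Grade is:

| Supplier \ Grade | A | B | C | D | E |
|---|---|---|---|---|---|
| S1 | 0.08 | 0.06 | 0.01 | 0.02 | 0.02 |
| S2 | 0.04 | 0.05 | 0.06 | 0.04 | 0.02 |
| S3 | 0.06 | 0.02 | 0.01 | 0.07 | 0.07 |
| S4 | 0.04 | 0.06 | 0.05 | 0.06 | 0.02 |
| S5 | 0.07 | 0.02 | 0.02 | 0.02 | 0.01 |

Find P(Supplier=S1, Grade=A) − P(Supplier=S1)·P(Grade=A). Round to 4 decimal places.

P(Supplier=S1) = 0.08 + 0.06 + 0.01 + 0.02 + 0.02 = 0.19.
P(Grade=A) = 0.08 + 0.04 + 0.06 + 0.04 + 0.07 = 0.29.
P(Supplier=S1, Grade=A) − P(Supplier=S1)P(Grade=A) = 0.08 − 0.19×0.29 = 0.0249.

0.0249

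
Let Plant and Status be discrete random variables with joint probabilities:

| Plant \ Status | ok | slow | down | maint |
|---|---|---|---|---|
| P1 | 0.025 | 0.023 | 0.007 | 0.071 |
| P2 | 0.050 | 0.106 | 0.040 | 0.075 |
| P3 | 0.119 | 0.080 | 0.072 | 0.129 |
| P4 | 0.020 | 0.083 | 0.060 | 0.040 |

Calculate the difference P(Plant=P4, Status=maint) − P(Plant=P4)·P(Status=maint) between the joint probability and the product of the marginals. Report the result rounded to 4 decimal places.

-0.0239

P(Plant=P4) = 0.020 + 0.083 + 0.060 + 0.040 = 0.203.
P(Status=maint) = 0.071 + 0.075 + 0.129 + 0.040 = 0.315.
P(Plant=P4, Status=maint) − P(Plant=P4)P(Status=maint) = 0.040 − 0.203×0.315 = -0.0239.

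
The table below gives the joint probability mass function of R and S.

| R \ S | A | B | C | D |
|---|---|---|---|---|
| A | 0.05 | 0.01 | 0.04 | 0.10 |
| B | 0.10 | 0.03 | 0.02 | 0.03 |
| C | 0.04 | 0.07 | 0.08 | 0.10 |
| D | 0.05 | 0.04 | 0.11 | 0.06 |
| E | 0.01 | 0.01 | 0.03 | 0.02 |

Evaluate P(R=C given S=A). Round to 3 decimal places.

P(S=A) = 0.05 + 0.10 + 0.04 + 0.05 + 0.01 = 0.25.
P(R=C | S=A) = 0.04/0.25 = 0.160.

0.160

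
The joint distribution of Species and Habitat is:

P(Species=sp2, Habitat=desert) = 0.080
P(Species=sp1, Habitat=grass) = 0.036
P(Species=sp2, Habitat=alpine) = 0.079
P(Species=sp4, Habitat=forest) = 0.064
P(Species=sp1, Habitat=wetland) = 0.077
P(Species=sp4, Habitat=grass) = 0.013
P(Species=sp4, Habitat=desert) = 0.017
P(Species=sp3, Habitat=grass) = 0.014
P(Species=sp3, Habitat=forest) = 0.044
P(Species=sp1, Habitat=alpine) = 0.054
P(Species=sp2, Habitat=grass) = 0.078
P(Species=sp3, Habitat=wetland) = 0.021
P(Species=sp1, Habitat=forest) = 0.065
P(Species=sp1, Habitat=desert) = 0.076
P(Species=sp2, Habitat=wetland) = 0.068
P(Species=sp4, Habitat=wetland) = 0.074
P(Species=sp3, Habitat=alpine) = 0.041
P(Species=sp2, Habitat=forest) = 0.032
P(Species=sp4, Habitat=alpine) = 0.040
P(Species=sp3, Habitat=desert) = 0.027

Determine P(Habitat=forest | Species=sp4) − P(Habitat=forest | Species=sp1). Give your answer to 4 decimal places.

P(Species=sp4) = 0.064 + 0.013 + 0.074 + 0.017 + 0.040 = 0.208; P(Habitat=forest | Species=sp4) = 0.064/0.208 = 0.30769.
P(Species=sp1) = 0.065 + 0.036 + 0.077 + 0.076 + 0.054 = 0.308; P(Habitat=forest | Species=sp1) = 0.065/0.308 = 0.21104.
Difference = 0.0967.

0.0967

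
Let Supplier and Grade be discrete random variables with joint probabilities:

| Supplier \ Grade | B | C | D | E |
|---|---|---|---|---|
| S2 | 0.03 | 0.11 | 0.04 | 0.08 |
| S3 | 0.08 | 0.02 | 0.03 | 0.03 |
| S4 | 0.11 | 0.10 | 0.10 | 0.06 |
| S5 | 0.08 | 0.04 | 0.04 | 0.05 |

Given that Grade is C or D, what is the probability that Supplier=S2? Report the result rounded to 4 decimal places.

P(Grade=C) = 0.11 + 0.02 + 0.10 + 0.04 = 0.27.
P(Grade=D) = 0.04 + 0.03 + 0.10 + 0.04 = 0.21.
P(Grade ∈ {C, D}) = 0.27 + 0.21 = 0.48; P(Supplier=S2, Grade ∈ {C, D}) = 0.11 + 0.04 = 0.15.
P(Supplier=S2 | Grade ∈ {C, D}) = 0.15/0.48 = 0.3125.

0.3125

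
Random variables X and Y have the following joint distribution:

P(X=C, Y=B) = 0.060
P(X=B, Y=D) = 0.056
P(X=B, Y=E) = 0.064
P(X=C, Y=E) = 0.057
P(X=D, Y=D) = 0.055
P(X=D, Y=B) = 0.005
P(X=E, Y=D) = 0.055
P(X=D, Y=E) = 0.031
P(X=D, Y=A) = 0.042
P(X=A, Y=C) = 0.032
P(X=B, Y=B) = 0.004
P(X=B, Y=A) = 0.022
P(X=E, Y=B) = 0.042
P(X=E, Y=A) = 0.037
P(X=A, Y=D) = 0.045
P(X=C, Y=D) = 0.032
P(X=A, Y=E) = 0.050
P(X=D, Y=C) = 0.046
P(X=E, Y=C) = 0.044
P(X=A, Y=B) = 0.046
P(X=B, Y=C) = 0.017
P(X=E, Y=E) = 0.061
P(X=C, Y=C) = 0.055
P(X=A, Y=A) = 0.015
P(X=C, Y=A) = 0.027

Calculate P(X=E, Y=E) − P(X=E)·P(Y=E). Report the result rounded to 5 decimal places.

P(X=E) = 0.037 + 0.042 + 0.044 + 0.055 + 0.061 = 0.239.
P(Y=E) = 0.050 + 0.064 + 0.057 + 0.031 + 0.061 = 0.263.
P(X=E, Y=E) − P(X=E)P(Y=E) = 0.061 − 0.239×0.263 = -0.00186.

-0.00186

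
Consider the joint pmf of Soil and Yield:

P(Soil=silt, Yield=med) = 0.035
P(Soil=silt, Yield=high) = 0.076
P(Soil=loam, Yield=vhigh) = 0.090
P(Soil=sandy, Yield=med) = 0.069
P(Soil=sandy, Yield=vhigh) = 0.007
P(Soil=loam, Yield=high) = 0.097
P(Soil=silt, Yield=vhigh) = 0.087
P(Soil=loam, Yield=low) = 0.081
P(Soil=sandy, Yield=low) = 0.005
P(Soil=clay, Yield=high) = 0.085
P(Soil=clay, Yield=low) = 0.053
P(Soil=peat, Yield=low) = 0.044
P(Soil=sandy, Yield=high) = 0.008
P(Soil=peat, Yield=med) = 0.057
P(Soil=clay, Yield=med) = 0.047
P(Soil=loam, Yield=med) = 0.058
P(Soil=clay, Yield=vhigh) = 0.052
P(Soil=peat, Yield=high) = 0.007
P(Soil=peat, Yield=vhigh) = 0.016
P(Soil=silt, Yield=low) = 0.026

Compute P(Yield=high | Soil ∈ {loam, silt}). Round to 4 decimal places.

0.3145

P(Soil=loam) = 0.081 + 0.058 + 0.097 + 0.090 = 0.326.
P(Soil=silt) = 0.026 + 0.035 + 0.076 + 0.087 = 0.224.
P(Soil ∈ {loam, silt}) = 0.326 + 0.224 = 0.550; P(Yield=high, Soil ∈ {loam, silt}) = 0.097 + 0.076 = 0.173.
P(Yield=high | Soil ∈ {loam, silt}) = 0.173/0.550 = 0.3145.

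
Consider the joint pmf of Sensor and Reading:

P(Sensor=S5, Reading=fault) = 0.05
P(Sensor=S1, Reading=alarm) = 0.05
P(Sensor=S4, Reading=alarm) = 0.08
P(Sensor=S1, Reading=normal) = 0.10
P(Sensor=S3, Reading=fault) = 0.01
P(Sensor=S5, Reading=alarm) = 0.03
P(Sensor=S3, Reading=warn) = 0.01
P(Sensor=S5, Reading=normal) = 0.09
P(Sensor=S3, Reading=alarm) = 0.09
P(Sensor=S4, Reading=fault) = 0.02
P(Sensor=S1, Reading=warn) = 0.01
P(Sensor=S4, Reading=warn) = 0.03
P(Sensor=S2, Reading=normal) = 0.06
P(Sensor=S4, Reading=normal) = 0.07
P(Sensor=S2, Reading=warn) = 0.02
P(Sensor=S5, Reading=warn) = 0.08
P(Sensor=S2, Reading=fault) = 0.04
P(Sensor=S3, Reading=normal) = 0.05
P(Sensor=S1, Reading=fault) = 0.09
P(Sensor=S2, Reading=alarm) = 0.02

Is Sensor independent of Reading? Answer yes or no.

P(Sensor=S3) = 0.16 and P(Reading=alarm) = 0.27, so their product is 0.0432, but P(Sensor=S3, Reading=alarm) = 0.09. Since these differ, Sensor and Reading are not independent.

no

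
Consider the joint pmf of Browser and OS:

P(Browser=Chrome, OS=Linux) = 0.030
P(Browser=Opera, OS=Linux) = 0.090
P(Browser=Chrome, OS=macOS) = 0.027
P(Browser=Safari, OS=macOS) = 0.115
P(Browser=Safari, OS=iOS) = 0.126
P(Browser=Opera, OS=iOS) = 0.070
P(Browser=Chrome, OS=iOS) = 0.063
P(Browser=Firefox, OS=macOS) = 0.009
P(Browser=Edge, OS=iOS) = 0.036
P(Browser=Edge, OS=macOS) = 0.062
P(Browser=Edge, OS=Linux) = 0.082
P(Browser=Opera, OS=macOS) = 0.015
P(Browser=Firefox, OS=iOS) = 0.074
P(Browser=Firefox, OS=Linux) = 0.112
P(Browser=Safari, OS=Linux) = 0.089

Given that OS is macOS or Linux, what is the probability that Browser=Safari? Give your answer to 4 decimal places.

P(OS=macOS) = 0.027 + 0.009 + 0.115 + 0.062 + 0.015 = 0.228.
P(OS=Linux) = 0.030 + 0.112 + 0.089 + 0.082 + 0.090 = 0.403.
P(OS ∈ {macOS, Linux}) = 0.228 + 0.403 = 0.631; P(Browser=Safari, OS ∈ {macOS, Linux}) = 0.115 + 0.089 = 0.204.
P(Browser=Safari | OS ∈ {macOS, Linux}) = 0.204/0.631 = 0.3233.

0.3233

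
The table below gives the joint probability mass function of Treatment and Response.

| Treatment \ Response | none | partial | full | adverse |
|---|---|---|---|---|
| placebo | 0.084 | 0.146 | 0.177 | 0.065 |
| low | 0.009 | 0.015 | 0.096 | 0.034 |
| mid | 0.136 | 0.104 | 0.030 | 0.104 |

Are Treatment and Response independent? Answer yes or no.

no

P(Treatment=mid) = 0.374 and P(Response=full) = 0.303, so their product is 0.11332, but P(Treatment=mid, Response=full) = 0.030. Since these differ, Treatment and Response are not independent.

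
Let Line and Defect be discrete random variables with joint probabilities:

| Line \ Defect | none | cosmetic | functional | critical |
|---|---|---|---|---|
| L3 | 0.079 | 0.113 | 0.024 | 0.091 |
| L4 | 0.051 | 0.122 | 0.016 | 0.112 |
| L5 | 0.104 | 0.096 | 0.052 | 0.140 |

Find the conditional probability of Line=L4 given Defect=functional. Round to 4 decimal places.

0.1739

P(Defect=functional) = 0.024 + 0.016 + 0.052 = 0.092.
P(Line=L4 | Defect=functional) = 0.016/0.092 = 0.1739.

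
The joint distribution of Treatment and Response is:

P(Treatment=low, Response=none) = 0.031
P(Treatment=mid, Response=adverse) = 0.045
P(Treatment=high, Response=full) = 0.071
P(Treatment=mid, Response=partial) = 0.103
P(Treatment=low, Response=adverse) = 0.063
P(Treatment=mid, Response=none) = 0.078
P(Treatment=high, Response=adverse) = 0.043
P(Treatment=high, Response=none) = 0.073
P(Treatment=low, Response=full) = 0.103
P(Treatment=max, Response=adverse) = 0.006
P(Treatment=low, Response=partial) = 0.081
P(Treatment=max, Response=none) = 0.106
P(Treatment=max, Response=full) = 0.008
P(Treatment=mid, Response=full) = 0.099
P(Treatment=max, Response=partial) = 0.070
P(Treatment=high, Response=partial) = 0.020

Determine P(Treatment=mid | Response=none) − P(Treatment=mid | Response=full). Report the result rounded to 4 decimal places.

P(Response=none) = 0.031 + 0.078 + 0.073 + 0.106 = 0.288; P(Treatment=mid | Response=none) = 0.078/0.288 = 0.27083.
P(Response=full) = 0.103 + 0.099 + 0.071 + 0.008 = 0.281; P(Treatment=mid | Response=full) = 0.099/0.281 = 0.35231.
Difference = -0.0815.

-0.0815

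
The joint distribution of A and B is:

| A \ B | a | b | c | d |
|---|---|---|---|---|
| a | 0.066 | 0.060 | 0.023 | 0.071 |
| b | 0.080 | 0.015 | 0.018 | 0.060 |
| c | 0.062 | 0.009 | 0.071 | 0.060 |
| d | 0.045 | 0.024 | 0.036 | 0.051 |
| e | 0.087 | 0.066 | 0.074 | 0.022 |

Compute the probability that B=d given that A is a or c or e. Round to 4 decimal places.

0.2280

P(A=a) = 0.066 + 0.060 + 0.023 + 0.071 = 0.220.
P(A=c) = 0.062 + 0.009 + 0.071 + 0.060 = 0.202.
P(A=e) = 0.087 + 0.066 + 0.074 + 0.022 = 0.249.
P(A ∈ {a, c, e}) = 0.220 + 0.202 + 0.249 = 0.671; P(B=d, A ∈ {a, c, e}) = 0.071 + 0.060 + 0.022 = 0.153.
P(B=d | A ∈ {a, c, e}) = 0.153/0.671 = 0.2280.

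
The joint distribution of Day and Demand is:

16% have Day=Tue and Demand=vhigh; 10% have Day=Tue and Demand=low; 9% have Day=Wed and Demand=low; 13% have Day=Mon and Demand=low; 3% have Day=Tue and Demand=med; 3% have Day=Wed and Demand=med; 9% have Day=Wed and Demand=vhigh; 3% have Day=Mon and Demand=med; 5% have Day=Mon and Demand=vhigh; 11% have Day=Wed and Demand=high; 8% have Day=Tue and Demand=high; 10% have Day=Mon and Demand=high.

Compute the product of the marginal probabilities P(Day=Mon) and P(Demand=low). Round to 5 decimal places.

0.09920

P(Day=Mon) = 0.13 + 0.03 + 0.10 + 0.05 = 0.31.
P(Demand=low) = 0.13 + 0.10 + 0.09 = 0.32.
Product: 0.31 × 0.32 = 0.09920.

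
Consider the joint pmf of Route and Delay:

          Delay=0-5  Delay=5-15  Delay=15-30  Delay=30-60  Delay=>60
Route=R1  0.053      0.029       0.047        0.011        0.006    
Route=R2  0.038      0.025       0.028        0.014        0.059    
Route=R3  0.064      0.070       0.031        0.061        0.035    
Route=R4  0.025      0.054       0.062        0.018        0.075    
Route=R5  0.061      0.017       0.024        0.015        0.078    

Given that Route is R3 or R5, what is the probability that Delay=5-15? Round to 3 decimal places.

P(Route=R3) = 0.064 + 0.070 + 0.031 + 0.061 + 0.035 = 0.261.
P(Route=R5) = 0.061 + 0.017 + 0.024 + 0.015 + 0.078 = 0.195.
P(Route ∈ {R3, R5}) = 0.261 + 0.195 = 0.456; P(Delay=5-15, Route ∈ {R3, R5}) = 0.070 + 0.017 = 0.087.
P(Delay=5-15 | Route ∈ {R3, R5}) = 0.087/0.456 = 0.191.

0.191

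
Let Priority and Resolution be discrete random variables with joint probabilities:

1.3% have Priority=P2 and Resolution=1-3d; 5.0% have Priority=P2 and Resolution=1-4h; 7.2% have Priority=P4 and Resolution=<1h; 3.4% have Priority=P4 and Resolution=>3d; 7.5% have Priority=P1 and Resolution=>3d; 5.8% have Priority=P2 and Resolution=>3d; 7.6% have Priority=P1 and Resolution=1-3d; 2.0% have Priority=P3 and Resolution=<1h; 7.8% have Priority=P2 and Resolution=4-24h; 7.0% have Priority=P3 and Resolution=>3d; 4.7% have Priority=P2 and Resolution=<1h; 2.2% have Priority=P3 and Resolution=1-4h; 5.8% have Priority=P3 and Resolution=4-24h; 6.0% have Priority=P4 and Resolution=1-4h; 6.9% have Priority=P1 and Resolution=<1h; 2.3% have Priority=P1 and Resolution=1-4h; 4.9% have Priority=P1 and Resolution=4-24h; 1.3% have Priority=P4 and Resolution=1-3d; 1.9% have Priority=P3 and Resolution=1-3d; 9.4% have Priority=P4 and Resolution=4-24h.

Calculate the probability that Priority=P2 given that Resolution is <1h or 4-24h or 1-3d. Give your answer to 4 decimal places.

0.2270

P(Resolution=<1h) = 0.069 + 0.047 + 0.020 + 0.072 = 0.208.
P(Resolution=4-24h) = 0.049 + 0.078 + 0.058 + 0.094 = 0.279.
P(Resolution=1-3d) = 0.076 + 0.013 + 0.019 + 0.013 = 0.121.
P(Resolution ∈ {<1h, 4-24h, 1-3d}) = 0.208 + 0.279 + 0.121 = 0.608; P(Priority=P2, Resolution ∈ {<1h, 4-24h, 1-3d}) = 0.047 + 0.078 + 0.013 = 0.138.
P(Priority=P2 | Resolution ∈ {<1h, 4-24h, 1-3d}) = 0.138/0.608 = 0.2270.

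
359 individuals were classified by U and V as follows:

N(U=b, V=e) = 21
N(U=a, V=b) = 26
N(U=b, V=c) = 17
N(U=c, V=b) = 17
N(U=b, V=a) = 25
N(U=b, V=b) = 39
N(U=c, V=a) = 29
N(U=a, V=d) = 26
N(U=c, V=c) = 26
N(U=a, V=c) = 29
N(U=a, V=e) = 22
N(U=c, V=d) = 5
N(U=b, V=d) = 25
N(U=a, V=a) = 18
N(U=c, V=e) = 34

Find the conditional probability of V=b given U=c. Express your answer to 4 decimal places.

0.1532

Total with U=c: 29 + 17 + 26 + 5 + 34 = 111.
P(V=b | U=c) = 17/111 = 0.1532.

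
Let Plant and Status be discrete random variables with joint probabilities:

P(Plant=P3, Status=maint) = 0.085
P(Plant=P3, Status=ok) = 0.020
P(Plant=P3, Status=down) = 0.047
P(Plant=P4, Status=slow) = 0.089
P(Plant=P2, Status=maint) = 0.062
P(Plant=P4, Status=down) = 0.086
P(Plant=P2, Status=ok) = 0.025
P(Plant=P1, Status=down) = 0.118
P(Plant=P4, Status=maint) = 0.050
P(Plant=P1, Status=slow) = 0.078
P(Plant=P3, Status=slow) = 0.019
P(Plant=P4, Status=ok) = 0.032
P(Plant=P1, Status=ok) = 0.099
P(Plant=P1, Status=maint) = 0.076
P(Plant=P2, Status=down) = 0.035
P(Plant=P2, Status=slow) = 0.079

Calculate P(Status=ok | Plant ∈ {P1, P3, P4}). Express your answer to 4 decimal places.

0.1890

P(Plant=P1) = 0.099 + 0.078 + 0.118 + 0.076 = 0.371.
P(Plant=P3) = 0.020 + 0.019 + 0.047 + 0.085 = 0.171.
P(Plant=P4) = 0.032 + 0.089 + 0.086 + 0.050 = 0.257.
P(Plant ∈ {P1, P3, P4}) = 0.371 + 0.171 + 0.257 = 0.799; P(Status=ok, Plant ∈ {P1, P3, P4}) = 0.099 + 0.020 + 0.032 = 0.151.
P(Status=ok | Plant ∈ {P1, P3, P4}) = 0.151/0.799 = 0.1890.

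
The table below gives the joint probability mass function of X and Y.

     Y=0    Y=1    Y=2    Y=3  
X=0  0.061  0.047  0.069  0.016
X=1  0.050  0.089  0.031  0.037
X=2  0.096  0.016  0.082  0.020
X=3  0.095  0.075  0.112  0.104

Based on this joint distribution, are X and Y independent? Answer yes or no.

no

P(X=1) = 0.207 and P(Y=1) = 0.227, so their product is 0.04699, but P(X=1, Y=1) = 0.089. Since these differ, X and Y are not independent.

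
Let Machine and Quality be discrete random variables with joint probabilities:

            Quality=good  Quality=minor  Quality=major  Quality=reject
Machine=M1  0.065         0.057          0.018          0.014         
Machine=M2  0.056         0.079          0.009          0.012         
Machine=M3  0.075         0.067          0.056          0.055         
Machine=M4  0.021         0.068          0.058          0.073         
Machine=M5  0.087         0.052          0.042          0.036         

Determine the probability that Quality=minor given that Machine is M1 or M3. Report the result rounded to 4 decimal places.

0.3047

P(Machine=M1) = 0.065 + 0.057 + 0.018 + 0.014 = 0.154.
P(Machine=M3) = 0.075 + 0.067 + 0.056 + 0.055 = 0.253.
P(Machine ∈ {M1, M3}) = 0.154 + 0.253 = 0.407; P(Quality=minor, Machine ∈ {M1, M3}) = 0.057 + 0.067 = 0.124.
P(Quality=minor | Machine ∈ {M1, M3}) = 0.124/0.407 = 0.3047.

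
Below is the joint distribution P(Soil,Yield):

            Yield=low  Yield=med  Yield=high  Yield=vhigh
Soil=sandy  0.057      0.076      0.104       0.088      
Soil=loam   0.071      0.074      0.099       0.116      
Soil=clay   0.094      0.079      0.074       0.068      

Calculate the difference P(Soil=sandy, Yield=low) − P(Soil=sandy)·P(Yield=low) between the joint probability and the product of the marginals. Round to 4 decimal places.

P(Soil=sandy) = 0.057 + 0.076 + 0.104 + 0.088 = 0.325.
P(Yield=low) = 0.057 + 0.071 + 0.094 = 0.222.
P(Soil=sandy, Yield=low) − P(Soil=sandy)P(Yield=low) = 0.057 − 0.325×0.222 = -0.0152.

-0.0152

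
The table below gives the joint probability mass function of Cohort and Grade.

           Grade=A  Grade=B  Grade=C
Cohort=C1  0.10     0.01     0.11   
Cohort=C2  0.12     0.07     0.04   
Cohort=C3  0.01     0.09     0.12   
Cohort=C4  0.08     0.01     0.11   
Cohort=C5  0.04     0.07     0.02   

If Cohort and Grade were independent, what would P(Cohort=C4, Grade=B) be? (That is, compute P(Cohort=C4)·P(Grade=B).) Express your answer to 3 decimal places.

0.050

P(Cohort=C4) = 0.08 + 0.01 + 0.11 = 0.20.
P(Grade=B) = 0.01 + 0.07 + 0.09 + 0.01 + 0.07 = 0.25.
Product: 0.20 × 0.25 = 0.050.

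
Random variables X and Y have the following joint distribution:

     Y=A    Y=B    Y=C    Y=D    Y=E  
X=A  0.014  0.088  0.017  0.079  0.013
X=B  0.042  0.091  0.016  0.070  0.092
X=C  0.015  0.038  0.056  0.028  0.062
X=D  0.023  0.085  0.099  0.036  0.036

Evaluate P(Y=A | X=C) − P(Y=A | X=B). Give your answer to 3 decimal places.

-0.060

P(X=C) = 0.015 + 0.038 + 0.056 + 0.028 + 0.062 = 0.199; P(Y=A | X=C) = 0.015/0.199 = 0.0754.
P(X=B) = 0.042 + 0.091 + 0.016 + 0.070 + 0.092 = 0.311; P(Y=A | X=B) = 0.042/0.311 = 0.1350.
Difference = -0.060.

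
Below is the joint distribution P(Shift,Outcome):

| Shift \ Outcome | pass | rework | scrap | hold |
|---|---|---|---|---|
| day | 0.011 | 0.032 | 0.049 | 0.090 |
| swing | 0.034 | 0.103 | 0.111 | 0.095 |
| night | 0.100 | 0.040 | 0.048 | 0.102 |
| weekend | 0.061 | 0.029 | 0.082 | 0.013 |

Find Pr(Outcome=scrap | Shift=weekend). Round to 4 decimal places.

P(Shift=weekend) = 0.061 + 0.029 + 0.082 + 0.013 = 0.185.
P(Outcome=scrap | Shift=weekend) = 0.082/0.185 = 0.4432.

0.4432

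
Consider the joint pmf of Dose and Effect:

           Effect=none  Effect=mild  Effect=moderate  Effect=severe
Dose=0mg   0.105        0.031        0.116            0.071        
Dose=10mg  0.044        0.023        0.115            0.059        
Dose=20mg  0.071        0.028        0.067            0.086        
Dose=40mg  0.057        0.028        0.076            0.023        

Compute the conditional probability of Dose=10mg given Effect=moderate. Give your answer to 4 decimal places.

P(Effect=moderate) = 0.116 + 0.115 + 0.067 + 0.076 = 0.374.
P(Dose=10mg | Effect=moderate) = 0.115/0.374 = 0.3075.

0.3075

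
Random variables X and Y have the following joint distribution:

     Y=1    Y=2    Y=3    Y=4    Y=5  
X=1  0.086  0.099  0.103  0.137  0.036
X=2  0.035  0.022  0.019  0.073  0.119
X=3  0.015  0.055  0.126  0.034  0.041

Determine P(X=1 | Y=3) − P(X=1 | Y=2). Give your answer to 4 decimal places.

-0.1472

P(Y=3) = 0.103 + 0.019 + 0.126 = 0.248; P(X=1 | Y=3) = 0.103/0.248 = 0.41532.
P(Y=2) = 0.099 + 0.022 + 0.055 = 0.176; P(X=1 | Y=2) = 0.099/0.176 = 0.56250.
Difference = -0.1472.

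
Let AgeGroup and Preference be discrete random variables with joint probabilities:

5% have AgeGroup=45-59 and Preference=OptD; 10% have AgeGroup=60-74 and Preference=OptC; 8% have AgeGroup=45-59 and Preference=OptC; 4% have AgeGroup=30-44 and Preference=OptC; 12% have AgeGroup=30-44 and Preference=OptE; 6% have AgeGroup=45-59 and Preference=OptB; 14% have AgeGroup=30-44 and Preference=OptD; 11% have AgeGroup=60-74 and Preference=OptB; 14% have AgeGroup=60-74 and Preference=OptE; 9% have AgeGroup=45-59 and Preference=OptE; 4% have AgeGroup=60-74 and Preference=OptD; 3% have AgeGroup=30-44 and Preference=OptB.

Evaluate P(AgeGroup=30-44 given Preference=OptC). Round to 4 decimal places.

P(Preference=OptC) = 0.04 + 0.08 + 0.10 = 0.22.
P(AgeGroup=30-44 | Preference=OptC) = 0.04/0.22 = 0.1818.

0.1818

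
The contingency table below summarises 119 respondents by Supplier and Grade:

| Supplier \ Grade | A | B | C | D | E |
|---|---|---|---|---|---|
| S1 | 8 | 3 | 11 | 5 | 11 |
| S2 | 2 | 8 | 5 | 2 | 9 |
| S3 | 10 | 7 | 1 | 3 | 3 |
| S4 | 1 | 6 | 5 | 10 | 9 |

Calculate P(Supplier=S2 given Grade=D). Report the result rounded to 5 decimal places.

0.10000

Total with Grade=D: 5 + 2 + 3 + 10 = 20.
P(Supplier=S2 | Grade=D) = 2/20 = 0.10000.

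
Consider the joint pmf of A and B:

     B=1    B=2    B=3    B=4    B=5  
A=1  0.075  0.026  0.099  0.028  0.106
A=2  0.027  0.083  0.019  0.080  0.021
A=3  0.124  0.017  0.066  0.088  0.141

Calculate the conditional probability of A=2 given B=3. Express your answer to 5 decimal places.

P(B=3) = 0.099 + 0.019 + 0.066 = 0.184.
P(A=2 | B=3) = 0.019/0.184 = 0.10326.

0.10326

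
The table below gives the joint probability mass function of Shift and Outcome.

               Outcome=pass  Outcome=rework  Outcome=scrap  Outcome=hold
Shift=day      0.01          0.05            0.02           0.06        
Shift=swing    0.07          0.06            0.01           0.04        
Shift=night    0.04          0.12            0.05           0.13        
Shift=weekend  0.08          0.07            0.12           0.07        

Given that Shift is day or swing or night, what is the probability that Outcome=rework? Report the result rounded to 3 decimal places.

P(Shift=day) = 0.01 + 0.05 + 0.02 + 0.06 = 0.14.
P(Shift=swing) = 0.07 + 0.06 + 0.01 + 0.04 = 0.18.
P(Shift=night) = 0.04 + 0.12 + 0.05 + 0.13 = 0.34.
P(Shift ∈ {day, swing, night}) = 0.14 + 0.18 + 0.34 = 0.66; P(Outcome=rework, Shift ∈ {day, swing, night}) = 0.05 + 0.06 + 0.12 = 0.23.
P(Outcome=rework | Shift ∈ {day, swing, night}) = 0.23/0.66 = 0.348.

0.348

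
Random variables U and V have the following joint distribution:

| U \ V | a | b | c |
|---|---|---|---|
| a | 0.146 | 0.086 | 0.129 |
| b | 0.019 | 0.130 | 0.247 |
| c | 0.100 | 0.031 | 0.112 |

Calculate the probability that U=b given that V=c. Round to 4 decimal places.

0.5061

P(V=c) = 0.129 + 0.247 + 0.112 = 0.488.
P(U=b | V=c) = 0.247/0.488 = 0.5061.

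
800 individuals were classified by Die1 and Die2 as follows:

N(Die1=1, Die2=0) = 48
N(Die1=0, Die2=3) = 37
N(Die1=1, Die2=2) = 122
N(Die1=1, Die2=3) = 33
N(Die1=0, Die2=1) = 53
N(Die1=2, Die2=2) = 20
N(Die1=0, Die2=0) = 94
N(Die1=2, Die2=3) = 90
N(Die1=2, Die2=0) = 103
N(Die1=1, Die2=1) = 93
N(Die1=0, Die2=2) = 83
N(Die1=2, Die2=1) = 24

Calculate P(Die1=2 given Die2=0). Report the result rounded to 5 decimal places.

Total with Die2=0: 94 + 48 + 103 = 245.
P(Die1=2 | Die2=0) = 103/245 = 0.42041.

0.42041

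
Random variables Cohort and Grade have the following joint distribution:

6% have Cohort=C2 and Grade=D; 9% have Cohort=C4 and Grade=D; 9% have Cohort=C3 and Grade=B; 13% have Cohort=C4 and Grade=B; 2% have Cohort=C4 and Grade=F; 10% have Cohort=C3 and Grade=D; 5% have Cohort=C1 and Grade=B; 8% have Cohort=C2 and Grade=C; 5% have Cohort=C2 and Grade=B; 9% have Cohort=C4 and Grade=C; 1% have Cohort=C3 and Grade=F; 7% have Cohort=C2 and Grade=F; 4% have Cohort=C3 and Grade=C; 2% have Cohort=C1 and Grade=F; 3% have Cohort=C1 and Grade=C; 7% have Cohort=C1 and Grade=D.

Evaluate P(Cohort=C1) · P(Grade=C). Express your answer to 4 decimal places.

0.0408

P(Cohort=C1) = 0.05 + 0.03 + 0.07 + 0.02 = 0.17.
P(Grade=C) = 0.03 + 0.08 + 0.04 + 0.09 = 0.24.
Product: 0.17 × 0.24 = 0.0408.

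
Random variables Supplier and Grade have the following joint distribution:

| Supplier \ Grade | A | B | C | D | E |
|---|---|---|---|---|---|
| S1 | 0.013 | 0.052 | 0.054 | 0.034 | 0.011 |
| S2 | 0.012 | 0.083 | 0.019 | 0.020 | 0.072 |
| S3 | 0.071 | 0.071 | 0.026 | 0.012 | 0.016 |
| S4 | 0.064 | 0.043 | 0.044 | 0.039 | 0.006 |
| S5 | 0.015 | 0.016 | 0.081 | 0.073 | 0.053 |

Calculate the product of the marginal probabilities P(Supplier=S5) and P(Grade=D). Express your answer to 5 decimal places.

P(Supplier=S5) = 0.015 + 0.016 + 0.081 + 0.073 + 0.053 = 0.238.
P(Grade=D) = 0.034 + 0.020 + 0.012 + 0.039 + 0.073 = 0.178.
Product: 0.238 × 0.178 = 0.04236.

0.04236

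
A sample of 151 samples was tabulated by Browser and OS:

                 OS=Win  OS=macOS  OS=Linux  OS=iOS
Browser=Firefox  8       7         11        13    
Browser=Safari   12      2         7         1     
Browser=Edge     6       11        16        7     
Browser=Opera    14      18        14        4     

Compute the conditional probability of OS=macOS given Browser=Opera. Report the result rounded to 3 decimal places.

0.360

Total with Browser=Opera: 14 + 18 + 14 + 4 = 50.
P(OS=macOS | Browser=Opera) = 18/50 = 0.360.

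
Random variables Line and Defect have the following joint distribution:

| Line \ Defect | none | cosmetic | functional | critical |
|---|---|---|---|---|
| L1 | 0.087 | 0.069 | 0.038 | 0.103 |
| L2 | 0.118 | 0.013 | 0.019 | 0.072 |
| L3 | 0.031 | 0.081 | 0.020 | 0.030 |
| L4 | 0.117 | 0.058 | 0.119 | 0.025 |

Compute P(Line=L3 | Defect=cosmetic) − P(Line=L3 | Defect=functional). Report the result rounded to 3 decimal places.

0.264

P(Defect=cosmetic) = 0.069 + 0.013 + 0.081 + 0.058 = 0.221; P(Line=L3 | Defect=cosmetic) = 0.081/0.221 = 0.3665.
P(Defect=functional) = 0.038 + 0.019 + 0.020 + 0.119 = 0.196; P(Line=L3 | Defect=functional) = 0.020/0.196 = 0.1020.
Difference = 0.264.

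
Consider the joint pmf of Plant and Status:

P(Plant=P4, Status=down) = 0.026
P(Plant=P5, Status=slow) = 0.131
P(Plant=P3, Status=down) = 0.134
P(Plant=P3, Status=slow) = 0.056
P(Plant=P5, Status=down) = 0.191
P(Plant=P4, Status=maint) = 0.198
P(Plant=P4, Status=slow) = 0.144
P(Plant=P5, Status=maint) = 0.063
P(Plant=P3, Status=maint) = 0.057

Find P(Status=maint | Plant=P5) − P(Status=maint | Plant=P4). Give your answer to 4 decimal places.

P(Plant=P5) = 0.131 + 0.191 + 0.063 = 0.385; P(Status=maint | Plant=P5) = 0.063/0.385 = 0.16364.
P(Plant=P4) = 0.144 + 0.026 + 0.198 = 0.368; P(Status=maint | Plant=P4) = 0.198/0.368 = 0.53804.
Difference = -0.3744.

-0.3744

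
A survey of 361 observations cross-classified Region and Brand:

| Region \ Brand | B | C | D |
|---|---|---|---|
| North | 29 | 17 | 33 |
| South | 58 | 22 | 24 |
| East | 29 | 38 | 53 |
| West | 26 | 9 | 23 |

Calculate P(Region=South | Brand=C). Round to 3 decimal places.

Total with Brand=C: 17 + 22 + 38 + 9 = 86.
P(Region=South | Brand=C) = 22/86 = 0.256.

0.256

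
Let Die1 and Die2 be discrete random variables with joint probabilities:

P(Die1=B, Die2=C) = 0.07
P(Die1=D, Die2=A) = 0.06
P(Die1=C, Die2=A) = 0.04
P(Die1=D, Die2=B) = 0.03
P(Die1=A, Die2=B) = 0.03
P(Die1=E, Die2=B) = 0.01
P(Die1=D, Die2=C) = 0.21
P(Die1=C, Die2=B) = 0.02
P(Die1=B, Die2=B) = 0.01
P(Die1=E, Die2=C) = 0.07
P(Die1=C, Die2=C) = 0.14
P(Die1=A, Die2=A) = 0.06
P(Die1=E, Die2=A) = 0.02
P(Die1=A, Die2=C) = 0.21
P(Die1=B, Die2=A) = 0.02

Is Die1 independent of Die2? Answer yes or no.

yes

Every cell satisfies P(Die1,Die2) = P(Die1)·P(Die2). For instance P(Die1=B) = 0.10, P(Die2=A) = 0.20, and 0.10×0.20 = 0.02 matches the joint entry. So Die1 and Die2 are independent.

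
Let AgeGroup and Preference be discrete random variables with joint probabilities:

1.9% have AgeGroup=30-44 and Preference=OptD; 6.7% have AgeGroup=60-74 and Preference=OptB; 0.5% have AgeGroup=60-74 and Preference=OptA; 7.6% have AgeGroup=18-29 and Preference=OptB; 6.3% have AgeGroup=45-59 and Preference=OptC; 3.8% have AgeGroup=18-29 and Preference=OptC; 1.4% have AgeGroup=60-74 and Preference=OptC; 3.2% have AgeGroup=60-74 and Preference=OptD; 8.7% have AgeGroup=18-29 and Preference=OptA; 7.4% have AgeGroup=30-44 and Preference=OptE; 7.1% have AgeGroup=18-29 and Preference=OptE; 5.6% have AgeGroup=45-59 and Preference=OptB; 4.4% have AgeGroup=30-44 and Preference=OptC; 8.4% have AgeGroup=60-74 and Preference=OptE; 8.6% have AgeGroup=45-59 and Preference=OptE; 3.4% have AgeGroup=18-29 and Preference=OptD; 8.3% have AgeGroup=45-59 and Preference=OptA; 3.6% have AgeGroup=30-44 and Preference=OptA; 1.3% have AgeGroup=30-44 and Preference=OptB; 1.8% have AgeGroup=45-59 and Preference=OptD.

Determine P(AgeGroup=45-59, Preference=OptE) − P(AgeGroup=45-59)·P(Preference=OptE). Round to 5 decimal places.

P(AgeGroup=45-59) = 0.083 + 0.056 + 0.063 + 0.018 + 0.086 = 0.306.
P(Preference=OptE) = 0.071 + 0.074 + 0.086 + 0.084 = 0.315.
P(AgeGroup=45-59, Preference=OptE) − P(AgeGroup=45-59)P(Preference=OptE) = 0.086 − 0.306×0.315 = -0.01039.

-0.01039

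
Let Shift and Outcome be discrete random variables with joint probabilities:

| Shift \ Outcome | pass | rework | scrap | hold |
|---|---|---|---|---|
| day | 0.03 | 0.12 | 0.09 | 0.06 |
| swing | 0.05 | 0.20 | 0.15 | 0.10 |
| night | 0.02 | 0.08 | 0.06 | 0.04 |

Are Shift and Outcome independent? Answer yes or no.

Every cell satisfies P(Shift,Outcome) = P(Shift)·P(Outcome). For instance P(Shift=day) = 0.30, P(Outcome=hold) = 0.20, and 0.30×0.20 = 0.06 matches the joint entry. So Shift and Outcome are independent.

yes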